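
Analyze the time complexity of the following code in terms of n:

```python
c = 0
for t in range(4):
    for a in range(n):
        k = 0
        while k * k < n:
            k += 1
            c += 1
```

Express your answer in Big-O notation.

Each loop level contributes: 1 × n × √n. Multiplying the contributions gives O(n√n).

Answer: O(n√n)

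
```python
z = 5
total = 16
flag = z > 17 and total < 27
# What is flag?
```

Trace:
`z = 5` → z = 5
`total = 16` → total = 16
`flag = z > 17 and total < 27` → flag = False
So flag = False

Answer: False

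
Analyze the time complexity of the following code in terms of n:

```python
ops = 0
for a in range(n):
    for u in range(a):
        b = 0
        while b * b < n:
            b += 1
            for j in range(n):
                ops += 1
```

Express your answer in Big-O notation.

Each loop level contributes: n × n × √n × n. Multiplying the contributions gives O(n^3√n).

Answer: O(n^3√n)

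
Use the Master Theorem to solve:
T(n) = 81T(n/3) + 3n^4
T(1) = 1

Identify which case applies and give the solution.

a=81, b=3, f(n)=3n^4. log_3(81) = 4. Since c=4 = 4, Case 2 applies: T(n) = Θ(n^log_b(a) · log n) = O(n^4 log n).

Answer: O(n^4 log n) - Case 2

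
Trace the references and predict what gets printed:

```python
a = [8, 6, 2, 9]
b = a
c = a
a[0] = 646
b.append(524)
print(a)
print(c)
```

Key concept: multiple aliases.
Step by step:
`a = [8, 6, 2, 9]` → a = [8, 6, 2, 9]
`b = a` → b = [8, 6, 2, 9] (same object as a)
`c = a` → c = [8, 6, 2, 9] (same object as a, b)
`a[0] = 646` → a = [646, 6, 2, 9] (same object as b, c); b = [646, 6, 2, 9] (same object as a, c); c = [646, 6, 2, 9] (same object as a, b)
`b.append(524)` → a = [646, 6, 2, 9, 524] (same object as b, c); b = [646, 6, 2, 9, 524] (same object as a, c); c = [646, 6, 2, 9, 524] (same object as a, b)
`print(a)` → prints [646, 6, 2, 9, 524]
`print(c)` → prints [646, 6, 2, 9, 524]

Answer:
[646, 6, 2, 9, 524]
[646, 6, 2, 9, 524]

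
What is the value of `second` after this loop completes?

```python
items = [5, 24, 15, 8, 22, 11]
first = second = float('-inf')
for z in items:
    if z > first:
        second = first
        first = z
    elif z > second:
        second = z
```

Second largest (with repeats) in [5, 24, 15, 8, 22, 11]
`second` takes the values: -inf → 5 → 15 → 22

Answer: 22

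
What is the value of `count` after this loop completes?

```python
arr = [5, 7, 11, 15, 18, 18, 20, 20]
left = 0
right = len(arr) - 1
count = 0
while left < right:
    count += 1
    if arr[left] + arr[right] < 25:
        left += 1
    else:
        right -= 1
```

Steps to find pair summing to 25
`count` takes the values: 0 → 1 → 2 → 3 → 4 → 5 → 6 → 7

Answer: 7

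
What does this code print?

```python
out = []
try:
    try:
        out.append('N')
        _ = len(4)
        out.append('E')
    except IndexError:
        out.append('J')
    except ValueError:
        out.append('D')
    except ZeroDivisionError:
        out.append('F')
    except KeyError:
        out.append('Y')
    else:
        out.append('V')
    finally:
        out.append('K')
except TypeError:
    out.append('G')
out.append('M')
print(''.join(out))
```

Execution trace: 'N' (try body) → 'K' (finally) → 'G' (outer except TypeError) → 'M' (after the try/except). Output: NKGM

Answer: NKGM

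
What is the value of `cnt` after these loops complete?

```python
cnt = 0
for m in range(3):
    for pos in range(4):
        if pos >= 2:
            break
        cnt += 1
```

Inner breaks at 2, outer runs 3 times
`cnt` takes the values: 0 → 1 → 2 → 3 → 4 → 5 → 6

Answer: 6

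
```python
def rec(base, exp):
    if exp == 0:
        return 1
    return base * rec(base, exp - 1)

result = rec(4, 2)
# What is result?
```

rec(4, 2) = 4 * 4 = 16

Answer: 16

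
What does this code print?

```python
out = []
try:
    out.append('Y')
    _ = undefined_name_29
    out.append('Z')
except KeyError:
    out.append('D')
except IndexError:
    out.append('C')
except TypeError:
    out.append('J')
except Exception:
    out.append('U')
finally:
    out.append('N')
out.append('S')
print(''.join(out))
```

Execution trace: 'Y' (try body) → 'U' (except Exception) → 'N' (finally) → 'S' (after the try/except). Output: YUNS

Answer: YUNS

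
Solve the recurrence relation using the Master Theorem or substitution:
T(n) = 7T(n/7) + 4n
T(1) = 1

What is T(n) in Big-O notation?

By Master Theorem: a=7, b=7, f(n)=4n. Since log_7(7) = 1 and f(n) = Θ(n^1), Case 2 applies. T(n) = O(n log n).

Answer: O(n log n)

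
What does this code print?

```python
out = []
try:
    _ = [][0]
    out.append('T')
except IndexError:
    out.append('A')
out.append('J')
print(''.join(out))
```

Execution trace: 'A' (except IndexError) → 'J' (after the try/except). Output: AJ

Answer: AJ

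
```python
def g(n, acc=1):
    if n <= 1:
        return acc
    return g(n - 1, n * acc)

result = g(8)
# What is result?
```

Accumulator trace (n, acc): (8, 1) -> (7, 8) -> (6, 56) -> (5, 336) -> (4, 1680) -> (3, 6720) -> (2, 20160) -> (1, 40320) -> return 40320

Answer: 40320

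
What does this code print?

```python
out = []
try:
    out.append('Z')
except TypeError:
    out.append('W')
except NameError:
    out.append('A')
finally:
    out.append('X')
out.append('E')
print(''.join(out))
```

Execution trace: 'Z' (try body, no exception) → 'X' (finally) → 'E' (after the try/except). Output: ZXE

Answer: ZXE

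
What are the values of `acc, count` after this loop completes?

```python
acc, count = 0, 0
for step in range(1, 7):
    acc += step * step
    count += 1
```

Sum of squares and count
`acc, count` takes the values: (0, 0) → (1, 0) → (1, 1) → (5, 1) → (5, 2) → (14, 2) → (14, 3) → (30, 3) → (30, 4) → (55, 4) → (55, 5) → (91, 5) → (91, 6)

Answer: 91, 6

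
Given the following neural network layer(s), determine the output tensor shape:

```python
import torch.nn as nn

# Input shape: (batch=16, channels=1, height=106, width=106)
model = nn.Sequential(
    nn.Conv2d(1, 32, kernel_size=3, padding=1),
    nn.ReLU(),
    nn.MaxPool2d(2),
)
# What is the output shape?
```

Input: (16, 1, 106, 106) -> after Conv2d: (16, 32, 106, 106) -> after ReLU: (16, 32, 106, 106) -> Output: (16, 32, 53, 53)

Answer: (16, 32, 53, 53)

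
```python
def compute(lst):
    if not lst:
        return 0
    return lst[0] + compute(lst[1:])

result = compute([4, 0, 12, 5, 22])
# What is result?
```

4 + 0 + 12 + 5 + 22 + 0 = 43

Answer: 43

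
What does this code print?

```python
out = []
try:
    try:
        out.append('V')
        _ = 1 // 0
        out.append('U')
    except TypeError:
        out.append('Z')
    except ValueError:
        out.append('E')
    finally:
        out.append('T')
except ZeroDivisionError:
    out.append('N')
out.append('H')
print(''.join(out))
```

Execution trace: 'V' (try body) → 'T' (finally) → 'N' (outer except ZeroDivisionError) → 'H' (after the try/except). Output: VTNH

Answer: VTNH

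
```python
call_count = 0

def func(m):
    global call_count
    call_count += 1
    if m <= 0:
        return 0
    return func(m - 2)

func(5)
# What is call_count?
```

Linear recursion stepping by 2: 4 calls from m=5 down to ≤0.

Answer: 4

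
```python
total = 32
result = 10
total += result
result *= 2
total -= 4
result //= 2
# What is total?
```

Trace:
`total = 32` → total = 32
`result = 10` → result = 10
`total += result` → total = 42
`result *= 2` → result = 20
`total -= 4` → total = 38
`result //= 2` → result = 10
So total = 38

Answer: 38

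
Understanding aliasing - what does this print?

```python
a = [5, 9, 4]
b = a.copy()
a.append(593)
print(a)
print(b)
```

Key concept: list.copy() creates independent copy.
Step by step:
`a = [5, 9, 4]` → a = [5, 9, 4]
`b = a.copy()` → b = [5, 9, 4]
`a.append(593)` → a = [5, 9, 4, 593]
`print(a)` → prints [5, 9, 4, 593]
`print(b)` → prints [5, 9, 4]

Answer:
[5, 9, 4, 593]
[5, 9, 4]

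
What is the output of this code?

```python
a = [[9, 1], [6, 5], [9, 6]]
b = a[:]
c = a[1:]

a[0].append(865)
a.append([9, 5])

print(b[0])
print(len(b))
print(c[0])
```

Key concept: slice with nested mutation.
Step by step:
`a = [[9, 1], [6, 5], [9, 6]]` → a = [[9, 1], [6, 5], [9, 6]]
`b = a[:]` → b = [[9, 1], [6, 5], [9, 6]]
`c = a[1:]` → c = [[6, 5], [9, 6]]
`a[0].append(865)` → a = [[9, 1, 865], [6, 5], [9, 6]]; b = [[9, 1, 865], [6, 5], [9, 6]]
`a.append([9, 5])` → a = [[9, 1, 865], [6, 5], [9, 6], [9, 5]]
`print(b[0])` → prints [9, 1, 865]
`print(len(b))` → prints 3
`print(c[0])` → prints [6, 5]

Answer:
[9, 1, 865]
3
[6, 5]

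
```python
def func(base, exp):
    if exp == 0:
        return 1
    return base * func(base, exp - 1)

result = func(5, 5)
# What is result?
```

func(5, 5) = 5 * 5 * 5 * 5 * 5 = 3125

Answer: 3125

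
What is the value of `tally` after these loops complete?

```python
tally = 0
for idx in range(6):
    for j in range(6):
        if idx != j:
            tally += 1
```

6² - 6 (exclude diagonal)
`tally` takes the values: 0 → 1 → 2 → 3 → 4 → 5 → 6 → 7 → 8 → 9 → 10 → 11 → 12 → 13 → 14 → 15 → 16 → 17 → 18 → 19 → 20 → 21 → 22 → 23 → 24 → 25 → 26 → 27 → 28 → 29 → 30

Answer: 30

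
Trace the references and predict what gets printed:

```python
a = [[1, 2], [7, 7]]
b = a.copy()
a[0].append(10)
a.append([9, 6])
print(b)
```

Key concept: shallow copy with nested lists.
Step by step:
`a = [[1, 2], [7, 7]]` → a = [[1, 2], [7, 7]]
`b = a.copy()` → b = [[1, 2], [7, 7]]
`a[0].append(10)` → a = [[1, 2, 10], [7, 7]]; b = [[1, 2, 10], [7, 7]]
`a.append([9, 6])` → a = [[1, 2, 10], [7, 7], [9, 6]]
`print(b)` → prints [[1, 2, 10], [7, 7]]

Answer: [[1, 2, 10], [7, 7]]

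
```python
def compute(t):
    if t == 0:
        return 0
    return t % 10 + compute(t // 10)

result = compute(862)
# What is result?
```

Sum of digits of 862: 2 + 6 + 8 = 16

Answer: 16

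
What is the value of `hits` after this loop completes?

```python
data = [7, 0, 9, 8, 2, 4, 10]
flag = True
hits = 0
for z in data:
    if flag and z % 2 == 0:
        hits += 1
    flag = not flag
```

Count even values at even positions
`hits` takes the values: 0 → 1 → 2

Answer: 2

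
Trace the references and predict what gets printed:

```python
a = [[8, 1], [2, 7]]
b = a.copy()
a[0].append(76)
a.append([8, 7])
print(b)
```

Key concept: shallow copy with nested lists.
Step by step:
`a = [[8, 1], [2, 7]]` → a = [[8, 1], [2, 7]]
`b = a.copy()` → b = [[8, 1], [2, 7]]
`a[0].append(76)` → a = [[8, 1, 76], [2, 7]]; b = [[8, 1, 76], [2, 7]]
`a.append([8, 7])` → a = [[8, 1, 76], [2, 7], [8, 7]]
`print(b)` → prints [[8, 1, 76], [2, 7]]

Answer: [[8, 1, 76], [2, 7]]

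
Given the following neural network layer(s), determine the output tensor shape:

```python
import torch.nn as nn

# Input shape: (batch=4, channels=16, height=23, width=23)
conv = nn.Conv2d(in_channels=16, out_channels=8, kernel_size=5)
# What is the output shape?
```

Input: (4, 16, 23, 23) -> Output: (4, 8, 19, 19)

Answer: (4, 8, 19, 19)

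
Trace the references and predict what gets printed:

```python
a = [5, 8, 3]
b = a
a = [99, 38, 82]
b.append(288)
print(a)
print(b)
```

Key concept: rebinding vs mutation: a is rebound to a new list, b still points at the original.
Step by step:
`a = [5, 8, 3]` → a = [5, 8, 3]
`b = a` → b = [5, 8, 3] (same object as a)
`a = [99, 38, 82]` → a = [99, 38, 82]
`b.append(288)` → b = [5, 8, 3, 288]
`print(a)` → prints [99, 38, 82]
`print(b)` → prints [5, 8, 3, 288]

Answer:
[99, 38, 82]
[5, 8, 3, 288]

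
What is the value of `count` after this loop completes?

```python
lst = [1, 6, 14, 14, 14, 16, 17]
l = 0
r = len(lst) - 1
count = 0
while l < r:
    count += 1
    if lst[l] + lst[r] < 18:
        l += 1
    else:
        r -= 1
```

Steps to find pair summing to 18
`count` takes the values: 0 → 1 → 2 → 3 → 4 → 5 → 6

Answer: 6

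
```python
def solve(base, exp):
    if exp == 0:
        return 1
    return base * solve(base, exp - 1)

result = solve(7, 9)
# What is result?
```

solve(7, 9) = 7 * 7 * 7 * 7 * 7 * 7 * 7 * 7 * 7 = 40353607

Answer: 40353607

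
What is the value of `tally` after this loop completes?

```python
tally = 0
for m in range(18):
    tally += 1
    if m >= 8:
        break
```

Loop breaks when m reaches 8, tally is 9
`tally` takes the values: 0 → 1 → 2 → 3 → 4 → 5 → 6 → 7 → 8 → 9

Answer: 9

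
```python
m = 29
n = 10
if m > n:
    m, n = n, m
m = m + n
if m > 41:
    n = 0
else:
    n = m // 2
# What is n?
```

Trace:
`m = 29` → m = 29
`n = 10` → n = 10
`if m > n: ...` → m > n is True → m = 10; n = 29
`m = m + n` → m = 39
`if m > 41: ...` → m > 41 is False, take else branch → n = 19
So n = 19

Answer: 19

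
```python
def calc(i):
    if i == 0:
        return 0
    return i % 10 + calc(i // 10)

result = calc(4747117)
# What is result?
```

Sum of digits of 4747117: 7 + 1 + 1 + 7 + 4 + 7 + 4 = 31

Answer: 31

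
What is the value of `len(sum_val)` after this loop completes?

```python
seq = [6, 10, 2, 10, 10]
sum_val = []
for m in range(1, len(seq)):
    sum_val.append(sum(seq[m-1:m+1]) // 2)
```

Number of 2-element averages
`sum_val` takes the values: [] → [8] → [8, 6] → [8, 6, 6] → [8, 6, 6, 10]
So `len(sum_val)` = 4

Answer: 4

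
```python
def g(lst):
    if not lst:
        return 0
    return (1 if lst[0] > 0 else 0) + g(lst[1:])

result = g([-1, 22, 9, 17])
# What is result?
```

Count of positive elements in [-1, 22, 9, 17] = 3

Answer: 3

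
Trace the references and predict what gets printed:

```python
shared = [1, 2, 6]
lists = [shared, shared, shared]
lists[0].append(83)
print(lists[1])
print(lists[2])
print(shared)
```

Key concept: list of same reference.
Step by step:
`shared = [1, 2, 6]` → shared = [1, 2, 6]
`lists = [shared, shared, shared]` → lists = [[1, 2, 6], [1, 2, 6], [1, 2, 6]]
`lists[0].append(83)` → shared = [1, 2, 6, 83]; lists = [[1, 2, 6, 83], [1, 2, 6, 83], [1, 2, 6, 83]]
`print(lists[1])` → prints [1, 2, 6, 83]
`print(lists[2])` → prints [1, 2, 6, 83]
`print(shared)` → prints [1, 2, 6, 83]

Answer:
[1, 2, 6, 83]
[1, 2, 6, 83]
[1, 2, 6, 83]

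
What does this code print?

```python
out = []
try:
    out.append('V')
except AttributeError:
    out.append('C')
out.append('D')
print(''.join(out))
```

Execution trace: 'V' (try body, no exception) → 'D' (after the try/except). Output: VD

Answer: VD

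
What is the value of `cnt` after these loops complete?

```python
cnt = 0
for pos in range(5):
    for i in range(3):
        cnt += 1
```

5 * 3 = 15
`cnt` takes the values: 0 → 1 → 2 → 3 → 4 → 5 → 6 → 7 → 8 → 9 → 10 → 11 → 12 → 13 → 14 → 15

Answer: 15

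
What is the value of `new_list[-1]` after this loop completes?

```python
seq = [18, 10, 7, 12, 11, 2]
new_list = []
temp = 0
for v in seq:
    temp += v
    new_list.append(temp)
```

Cumulative sum ends at 60
`new_list` takes the values: [] → [18] → [18, 28] → [18, 28, 35] → [18, 28, 35, 47] → [18, 28, 35, 47, 58] → [18, 28, 35, 47, 58, 60]
So `new_list[-1]` = 60

Answer: 60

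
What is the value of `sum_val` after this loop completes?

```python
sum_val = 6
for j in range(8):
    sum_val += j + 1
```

Start at 6, add 1 to 8 = 42
`sum_val` takes the values: 6 → 7 → 9 → 12 → 16 → 21 → 27 → 34 → 42

Answer: 42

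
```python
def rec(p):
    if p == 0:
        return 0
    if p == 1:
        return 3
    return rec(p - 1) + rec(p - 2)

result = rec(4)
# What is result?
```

Build up from base cases: rec(0)=0, rec(1)=3, rec(2)=3, rec(3)=6, rec(4)=9

Answer: 9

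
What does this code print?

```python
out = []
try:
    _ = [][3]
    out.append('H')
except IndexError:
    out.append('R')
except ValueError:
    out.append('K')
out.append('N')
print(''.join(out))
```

Execution trace: 'R' (except IndexError) → 'N' (after the try/except). Output: RN

Answer: RN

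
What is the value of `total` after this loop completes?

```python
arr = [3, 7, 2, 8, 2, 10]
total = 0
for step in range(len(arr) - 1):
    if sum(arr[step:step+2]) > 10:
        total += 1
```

Count windows with sum > 10
`total` takes the values: 0 → 1

Answer: 1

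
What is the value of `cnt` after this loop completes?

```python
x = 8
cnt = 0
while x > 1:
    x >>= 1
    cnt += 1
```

Count right shifts until 1
`cnt` takes the values: 0 → 1 → 2 → 3

Answer: 3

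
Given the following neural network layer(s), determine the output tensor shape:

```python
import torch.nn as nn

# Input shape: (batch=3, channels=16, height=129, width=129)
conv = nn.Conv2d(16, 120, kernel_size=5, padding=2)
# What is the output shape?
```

Input: (3, 16, 129, 129) -> Output: (3, 120, 129, 129)

Answer: (3, 120, 129, 129)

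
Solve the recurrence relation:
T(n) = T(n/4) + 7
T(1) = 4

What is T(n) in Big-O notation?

Each step divides n by 4 and adds 7. After log_4(n) steps we reach T(1)=4. So T(n) = 7·log_4(n) + 4 = O(log n).

Answer: O(log n)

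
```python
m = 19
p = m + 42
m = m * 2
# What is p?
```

Trace:
`m = 19` → m = 19
`p = m + 42` → p = 61
`m = m * 2` → m = 38
So p = 61

Answer: 61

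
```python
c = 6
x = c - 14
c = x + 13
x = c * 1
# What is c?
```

Trace:
`c = 6` → c = 6
`x = c - 14` → x = -8
`c = x + 13` → c = 5
`x = c * 1` → x = 5
So c = 5

Answer: 5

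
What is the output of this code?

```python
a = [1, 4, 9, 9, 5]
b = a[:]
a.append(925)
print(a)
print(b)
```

Key concept: slice [:] creates copy.
Step by step:
`a = [1, 4, 9, 9, 5]` → a = [1, 4, 9, 9, 5]
`b = a[:]` → b = [1, 4, 9, 9, 5]
`a.append(925)` → a = [1, 4, 9, 9, 5, 925]
`print(a)` → prints [1, 4, 9, 9, 5, 925]
`print(b)` → prints [1, 4, 9, 9, 5]

Answer:
[1, 4, 9, 9, 5, 925]
[1, 4, 9, 9, 5]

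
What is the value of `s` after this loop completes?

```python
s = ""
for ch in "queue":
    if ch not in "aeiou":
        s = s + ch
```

Remove vowels from 'queue'
`s` takes the values: "" → "q"

Answer: "q"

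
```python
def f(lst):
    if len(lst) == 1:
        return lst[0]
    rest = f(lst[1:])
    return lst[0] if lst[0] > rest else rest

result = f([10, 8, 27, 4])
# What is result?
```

Recursive max over [10, 8, 27, 4] = 27

Answer: 27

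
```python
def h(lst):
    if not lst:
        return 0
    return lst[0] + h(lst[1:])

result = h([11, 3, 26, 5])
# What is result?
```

11 + 3 + 26 + 5 + 0 = 45

Answer: 45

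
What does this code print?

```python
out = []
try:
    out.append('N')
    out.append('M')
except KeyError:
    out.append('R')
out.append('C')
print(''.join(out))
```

Execution trace: 'N' (try body) → 'M' (try body, no exception) → 'C' (after the try/except). Output: NMC

Answer: NMC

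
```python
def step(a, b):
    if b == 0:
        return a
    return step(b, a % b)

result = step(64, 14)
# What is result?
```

step(64, 14) -> step(14, 8) -> step(8, 6) -> step(6, 2) -> step(2, 0) -> 2

Answer: 2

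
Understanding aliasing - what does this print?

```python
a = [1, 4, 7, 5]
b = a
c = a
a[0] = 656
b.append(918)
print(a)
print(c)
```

Key concept: multiple aliases.
Step by step:
`a = [1, 4, 7, 5]` → a = [1, 4, 7, 5]
`b = a` → b = [1, 4, 7, 5] (same object as a)
`c = a` → c = [1, 4, 7, 5] (same object as a, b)
`a[0] = 656` → a = [656, 4, 7, 5] (same object as b, c); b = [656, 4, 7, 5] (same object as a, c); c = [656, 4, 7, 5] (same object as a, b)
`b.append(918)` → a = [656, 4, 7, 5, 918] (same object as b, c); b = [656, 4, 7, 5, 918] (same object as a, c); c = [656, 4, 7, 5, 918] (same object as a, b)
`print(a)` → prints [656, 4, 7, 5, 918]
`print(c)` → prints [656, 4, 7, 5, 918]

Answer:
[656, 4, 7, 5, 918]
[656, 4, 7, 5, 918]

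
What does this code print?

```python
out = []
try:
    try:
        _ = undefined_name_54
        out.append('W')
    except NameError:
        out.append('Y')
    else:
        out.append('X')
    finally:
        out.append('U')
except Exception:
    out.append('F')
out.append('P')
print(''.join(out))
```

Execution trace: 'Y' (inner except NameError) → 'U' (inner finally) → 'P' (after the try/except). Output: YUP

Answer: YUP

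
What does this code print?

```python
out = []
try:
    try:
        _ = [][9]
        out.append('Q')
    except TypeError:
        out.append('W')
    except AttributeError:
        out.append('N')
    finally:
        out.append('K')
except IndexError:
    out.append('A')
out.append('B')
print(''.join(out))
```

Execution trace: 'K' (finally) → 'A' (outer except IndexError) → 'B' (after the try/except). Output: KAB

Answer: KAB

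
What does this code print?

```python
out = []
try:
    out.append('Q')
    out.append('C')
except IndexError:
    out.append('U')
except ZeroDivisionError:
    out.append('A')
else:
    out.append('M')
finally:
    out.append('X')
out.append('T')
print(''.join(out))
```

Execution trace: 'Q' (try body) → 'C' (try body, no exception) → 'M' (else) → 'X' (finally) → 'T' (after the try/except). Output: QCMXT

Answer: QCMXT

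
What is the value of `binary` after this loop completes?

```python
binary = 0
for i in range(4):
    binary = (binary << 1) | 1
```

Build 4 consecutive 1-bits: 0b1111
`binary` takes the values: 0 → 1 → 3 → 7 → 15

Answer: 15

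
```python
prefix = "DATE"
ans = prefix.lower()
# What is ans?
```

Trace:
`prefix = "DATE"` → prefix = 'DATE'
`ans = prefix.lower()` → ans = 'date'
So ans = 'date'

Answer: 'date'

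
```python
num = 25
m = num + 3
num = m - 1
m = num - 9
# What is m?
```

Trace:
`num = 25` → num = 25
`m = num + 3` → m = 28
`num = m - 1` → num = 27
`m = num - 9` → m = 18
So m = 18

Answer: 18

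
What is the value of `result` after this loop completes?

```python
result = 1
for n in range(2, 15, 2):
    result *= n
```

Product of even numbers 2 to 14
`result` takes the values: 1 → 2 → 8 → 48 → 384 → 3840 → 46080 → 645120

Answer: 645120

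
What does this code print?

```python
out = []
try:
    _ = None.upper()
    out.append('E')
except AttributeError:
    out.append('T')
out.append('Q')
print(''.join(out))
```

Execution trace: 'T' (except AttributeError) → 'Q' (after the try/except). Output: TQ

Answer: TQ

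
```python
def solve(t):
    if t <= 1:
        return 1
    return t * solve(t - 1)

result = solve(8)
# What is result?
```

solve(8) = 8 * 7 * 6 * 5 * 4 * 3 * 2 * 1 = 40320

Answer: 40320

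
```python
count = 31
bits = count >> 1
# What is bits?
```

Trace:
`count = 31` → count = 31
`bits = count >> 1` → bits = 15
So bits = 15

Answer: 15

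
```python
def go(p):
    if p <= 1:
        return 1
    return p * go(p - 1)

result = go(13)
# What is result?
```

go(13) = 13 * 12 * 11 * 10 * 9 * 8 * 7 * 6 * 5 * 4 * 3 * 2 * 1 = 6227020800

Answer: 6227020800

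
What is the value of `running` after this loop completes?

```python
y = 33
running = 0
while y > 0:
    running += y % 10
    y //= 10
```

Sum digits of 33
`running` takes the values: 0 → 3 → 6

Answer: 6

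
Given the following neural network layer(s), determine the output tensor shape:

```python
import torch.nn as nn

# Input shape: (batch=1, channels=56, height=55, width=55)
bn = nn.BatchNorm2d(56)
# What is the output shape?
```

Input: (1, 56, 55, 55) -> Output: (1, 56, 55, 55)

Answer: (1, 56, 55, 55)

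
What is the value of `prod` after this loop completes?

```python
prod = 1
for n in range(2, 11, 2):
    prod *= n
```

Product of even numbers 2 to 10
`prod` takes the values: 1 → 2 → 8 → 48 → 384 → 3840

Answer: 3840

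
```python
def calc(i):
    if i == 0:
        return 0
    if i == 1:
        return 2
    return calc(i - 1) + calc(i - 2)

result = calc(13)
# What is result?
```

Build up from base cases: calc(0)=0, calc(1)=2, calc(2)=2, calc(3)=4, calc(4)=6, calc(5)=10, calc(6)=16, ..., calc(13)=466

Answer: 466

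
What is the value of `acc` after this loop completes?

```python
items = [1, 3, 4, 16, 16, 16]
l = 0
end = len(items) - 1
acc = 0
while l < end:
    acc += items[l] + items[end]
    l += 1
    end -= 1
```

Sum of pairs from ends
`acc` takes the values: 0 → 17 → 36 → 56

Answer: 56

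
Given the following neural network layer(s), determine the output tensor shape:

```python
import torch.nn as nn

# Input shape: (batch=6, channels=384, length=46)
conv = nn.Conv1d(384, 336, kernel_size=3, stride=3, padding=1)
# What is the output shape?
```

Input: (6, 384, 46) -> Output: (6, 336, 16)

Answer: (6, 336, 16)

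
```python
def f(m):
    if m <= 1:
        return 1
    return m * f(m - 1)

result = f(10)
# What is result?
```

f(10) = 10 * 9 * 8 * 7 * 6 * 5 * 4 * 3 * 2 * 1 = 3628800

Answer: 3628800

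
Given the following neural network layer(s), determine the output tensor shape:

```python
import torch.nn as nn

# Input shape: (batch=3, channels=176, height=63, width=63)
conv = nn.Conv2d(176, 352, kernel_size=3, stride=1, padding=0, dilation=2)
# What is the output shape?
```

Input: (3, 176, 63, 63) -> Output: (3, 352, 59, 59)

Answer: (3, 352, 59, 59)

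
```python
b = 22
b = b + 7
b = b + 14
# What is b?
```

Trace:
`b = 22` → b = 22
`b = b + 7` → b = 29
`b = b + 14` → b = 43
So b = 43

Answer: 43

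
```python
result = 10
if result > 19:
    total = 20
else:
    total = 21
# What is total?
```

Trace:
`result = 10` → result = 10
`if result > 19: ...` → result > 19 is False, take else branch → total = 21
So total = 21

Answer: 21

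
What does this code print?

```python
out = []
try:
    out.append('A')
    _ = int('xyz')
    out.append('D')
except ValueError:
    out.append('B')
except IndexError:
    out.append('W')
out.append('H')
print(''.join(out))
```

Execution trace: 'A' (try body) → 'B' (except ValueError) → 'H' (after the try/except). Output: ABH

Answer: ABH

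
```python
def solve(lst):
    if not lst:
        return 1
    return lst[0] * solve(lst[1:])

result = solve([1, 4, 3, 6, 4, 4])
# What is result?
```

Product over [1, 4, 3, 6, 4, 4] = 1 * 4 * 3 * 6 * 4 * 4 = 1152

Answer: 1152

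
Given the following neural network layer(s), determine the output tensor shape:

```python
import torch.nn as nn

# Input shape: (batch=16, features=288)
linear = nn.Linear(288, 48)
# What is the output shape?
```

Input: (16, 288) -> Output: (16, 48)

Answer: (16, 48)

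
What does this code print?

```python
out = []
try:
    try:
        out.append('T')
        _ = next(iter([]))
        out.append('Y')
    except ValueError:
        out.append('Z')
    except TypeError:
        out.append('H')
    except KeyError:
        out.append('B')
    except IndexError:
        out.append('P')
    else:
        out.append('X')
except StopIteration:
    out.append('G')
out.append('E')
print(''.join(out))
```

Execution trace: 'T' (try body) → 'G' (outer except StopIteration) → 'E' (after the try/except). Output: TGE

Answer: TGE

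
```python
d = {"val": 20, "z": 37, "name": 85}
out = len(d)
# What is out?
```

Trace:
`d = {"val": 20, "z": 37, "name": 85}` → d = {'val': 20, 'z': 37, 'name': 85}
`out = len(d)` → out = 3
So out = 3

Answer: 3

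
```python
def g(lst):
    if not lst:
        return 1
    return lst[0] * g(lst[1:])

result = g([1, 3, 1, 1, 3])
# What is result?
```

Product over [1, 3, 1, 1, 3] = 1 * 3 * 1 * 1 * 3 = 9

Answer: 9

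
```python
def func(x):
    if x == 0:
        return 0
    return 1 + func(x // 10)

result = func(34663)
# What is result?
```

Count of digits of 34663: 5

Answer: 5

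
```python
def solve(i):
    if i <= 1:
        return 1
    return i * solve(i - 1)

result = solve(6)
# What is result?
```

solve(6) = 6 * 5 * 4 * 3 * 2 * 1 = 720

Answer: 720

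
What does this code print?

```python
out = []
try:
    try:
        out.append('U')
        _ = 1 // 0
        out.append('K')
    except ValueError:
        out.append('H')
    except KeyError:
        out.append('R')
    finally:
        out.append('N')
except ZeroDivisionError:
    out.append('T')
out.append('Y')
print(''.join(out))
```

Execution trace: 'U' (try body) → 'N' (finally) → 'T' (outer except ZeroDivisionError) → 'Y' (after the try/except). Output: UNTY

Answer: UNTY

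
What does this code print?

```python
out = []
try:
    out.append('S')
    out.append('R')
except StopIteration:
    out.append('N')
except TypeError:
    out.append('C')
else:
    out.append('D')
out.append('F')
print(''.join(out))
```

Execution trace: 'S' (try body) → 'R' (try body, no exception) → 'D' (else) → 'F' (after the try/except). Output: SRDF

Answer: SRDF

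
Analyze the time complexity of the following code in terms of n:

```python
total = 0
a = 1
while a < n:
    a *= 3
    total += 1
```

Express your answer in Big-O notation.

Each loop level contributes: log n. Multiplying the contributions gives O(log n).

Answer: O(log n)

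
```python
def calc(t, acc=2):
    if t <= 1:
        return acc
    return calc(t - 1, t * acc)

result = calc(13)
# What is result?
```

Accumulator trace (n, acc): (13, 2) -> (12, 26) -> (11, 312) -> (10, 3432) -> (9, 34320) -> (8, 308880) -> (7, 2471040) -> (6, 17297280) -> (5, 103783680) -> (4, 518918400) -> (3, 2075673600) -> (2, 6227020800) -> (1, 12454041600) -> return 12454041600

Answer: 12454041600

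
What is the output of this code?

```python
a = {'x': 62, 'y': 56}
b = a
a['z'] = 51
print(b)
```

Key concept: dict aliasing.
Step by step:
`a = {'x': 62, 'y': 56}` → a = {'x': 62, 'y': 56}
`b = a` → b = {'x': 62, 'y': 56} (same object as a)
`a['z'] = 51` → a = {'x': 62, 'y': 56, 'z': 51} (same object as b); b = {'x': 62, 'y': 56, 'z': 51} (same object as a)
`print(b)` → prints {'x': 62, 'y': 56, 'z': 51}

Answer: {'x': 62, 'y': 56, 'z': 51}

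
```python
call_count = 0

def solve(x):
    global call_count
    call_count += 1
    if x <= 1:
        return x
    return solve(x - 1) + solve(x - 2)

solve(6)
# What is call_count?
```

Calls(x) = 1 + Calls(x-1) + Calls(x-2); Calls(0)=Calls(1)=1. For x=6 this gives 25.

Answer: 25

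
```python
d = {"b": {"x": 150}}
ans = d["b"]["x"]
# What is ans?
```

Trace:
`d = {"b": {"x": 150}}` → d = {'b': {'x': 150}}
`ans = d["b"]["x"]` → ans = 150
So ans = 150

Answer: 150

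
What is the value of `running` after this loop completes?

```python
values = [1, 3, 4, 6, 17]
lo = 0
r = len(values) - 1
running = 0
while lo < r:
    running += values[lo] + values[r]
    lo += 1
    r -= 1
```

Sum of pairs from ends
`running` takes the values: 0 → 18 → 27

Answer: 27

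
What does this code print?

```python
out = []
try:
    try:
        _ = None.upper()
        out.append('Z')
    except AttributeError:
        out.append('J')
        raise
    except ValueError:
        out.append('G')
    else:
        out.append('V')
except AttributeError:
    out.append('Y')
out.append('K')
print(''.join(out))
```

Execution trace: 'J' (inner except AttributeError) → 'Y' (outer except AttributeError) → 'K' (after the try/except). Output: JYK

Answer: JYK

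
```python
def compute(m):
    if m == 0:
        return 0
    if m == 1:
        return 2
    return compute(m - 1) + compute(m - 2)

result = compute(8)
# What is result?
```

Build up from base cases: compute(0)=0, compute(1)=2, compute(2)=2, compute(3)=4, compute(4)=6, compute(5)=10, compute(6)=16, ..., compute(8)=42

Answer: 42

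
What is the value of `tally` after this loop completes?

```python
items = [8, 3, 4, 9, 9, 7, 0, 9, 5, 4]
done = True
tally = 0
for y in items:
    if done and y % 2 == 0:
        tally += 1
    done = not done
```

Count even values at even positions
`tally` takes the values: 0 → 1 → 2 → 3

Answer: 3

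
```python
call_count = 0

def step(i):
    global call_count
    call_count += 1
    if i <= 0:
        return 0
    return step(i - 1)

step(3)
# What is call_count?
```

Linear recursion stepping by 1: 4 calls from i=3 down to ≤0.

Answer: 4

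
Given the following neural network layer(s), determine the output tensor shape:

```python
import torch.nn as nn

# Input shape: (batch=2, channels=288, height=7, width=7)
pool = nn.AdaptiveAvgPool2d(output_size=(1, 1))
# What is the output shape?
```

Input: (2, 288, 7, 7) -> Output: (2, 288, 1, 1)

Answer: (2, 288, 1, 1)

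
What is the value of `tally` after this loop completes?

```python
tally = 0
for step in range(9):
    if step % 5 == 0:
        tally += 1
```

Count numbers divisible by 5 in range(9)
`tally` takes the values: 0 → 1 → 2

Answer: 2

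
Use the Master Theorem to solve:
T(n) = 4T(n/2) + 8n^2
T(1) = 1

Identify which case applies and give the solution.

a=4, b=2, f(n)=8n^2. log_2(4) = 2. Since c=2 = 2, Case 2 applies: T(n) = Θ(n^log_b(a) · log n) = O(n^2 log n).

Answer: O(n^2 log n) - Case 2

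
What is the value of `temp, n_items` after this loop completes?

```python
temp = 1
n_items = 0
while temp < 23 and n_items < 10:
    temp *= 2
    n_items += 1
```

Double until >= 23 or 10 iterations
`temp, n_items` takes the values: (1, 0) → (2, 0) → (2, 1) → (4, 1) → (4, 2) → (8, 2) → (8, 3) → (16, 3) → (16, 4) → (32, 4) → (32, 5)

Answer: 32, 5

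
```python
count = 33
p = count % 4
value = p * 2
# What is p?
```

Trace:
`count = 33` → count = 33
`p = count % 4` → p = 1
`value = p * 2` → value = 2
So p = 1

Answer: 1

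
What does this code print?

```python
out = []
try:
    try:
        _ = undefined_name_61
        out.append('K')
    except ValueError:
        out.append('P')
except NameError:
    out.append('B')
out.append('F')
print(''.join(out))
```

Execution trace: 'B' (outer except NameError) → 'F' (after the try/except). Output: BF

Answer: BF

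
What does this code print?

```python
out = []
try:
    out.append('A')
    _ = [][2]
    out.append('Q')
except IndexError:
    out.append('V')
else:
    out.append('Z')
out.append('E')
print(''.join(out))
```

Execution trace: 'A' (try body) → 'V' (except IndexError) → 'E' (after the try/except). Output: AVE

Answer: AVE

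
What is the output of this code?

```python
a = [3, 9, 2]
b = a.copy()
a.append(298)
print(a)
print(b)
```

Key concept: list.copy() creates independent copy.
Step by step:
`a = [3, 9, 2]` → a = [3, 9, 2]
`b = a.copy()` → b = [3, 9, 2]
`a.append(298)` → a = [3, 9, 2, 298]
`print(a)` → prints [3, 9, 2, 298]
`print(b)` → prints [3, 9, 2]

Answer:
[3, 9, 2, 298]
[3, 9, 2]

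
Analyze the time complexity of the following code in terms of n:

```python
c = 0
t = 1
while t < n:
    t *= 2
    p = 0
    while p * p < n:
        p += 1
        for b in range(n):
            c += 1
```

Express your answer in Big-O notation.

Each loop level contributes: log n × √n × n. Multiplying the contributions gives O(n√n log n).

Answer: O(n√n log n)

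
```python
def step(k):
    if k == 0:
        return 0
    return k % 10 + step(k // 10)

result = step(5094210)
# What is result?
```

Sum of digits of 5094210: 0 + 1 + 2 + 4 + 9 + 0 + 5 = 21

Answer: 21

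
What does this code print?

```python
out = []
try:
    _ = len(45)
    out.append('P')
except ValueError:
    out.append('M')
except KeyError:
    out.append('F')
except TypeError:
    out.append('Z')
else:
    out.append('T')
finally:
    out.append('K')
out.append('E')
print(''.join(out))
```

Execution trace: 'Z' (except TypeError) → 'K' (finally) → 'E' (after the try/except). Output: ZKE

Answer: ZKE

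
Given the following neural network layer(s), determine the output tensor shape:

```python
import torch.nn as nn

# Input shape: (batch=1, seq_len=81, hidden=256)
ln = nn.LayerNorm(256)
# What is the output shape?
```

Input: (1, 81, 256) -> Output: (1, 81, 256)

Answer: (1, 81, 256)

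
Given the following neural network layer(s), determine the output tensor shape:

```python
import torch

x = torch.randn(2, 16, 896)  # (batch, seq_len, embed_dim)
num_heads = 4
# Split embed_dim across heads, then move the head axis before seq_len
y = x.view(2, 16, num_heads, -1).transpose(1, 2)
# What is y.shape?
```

Input: (2, 16, 896) -> head_dim = 896 // 4 = 224; after view: (2, 16, 4, 224) -> after transpose(1, 2): (2, 4, 16, 224) -> Output: (2, 4, 16, 224)

Answer: (2, 4, 16, 224)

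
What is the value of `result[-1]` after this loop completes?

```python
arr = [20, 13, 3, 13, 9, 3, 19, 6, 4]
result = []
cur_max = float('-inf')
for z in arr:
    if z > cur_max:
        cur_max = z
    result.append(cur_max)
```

Running max ends at 20
`result` takes the values: [] → [20] → [20, 20] → [20, 20, 20] → [20, 20, 20, 20] → [20, 20, 20, 20, 20] → [20, 20, 20, 20, 20, 20] → [20, 20, 20, 20, 20, 20, 20] → [20, 20, 20, 20, 20, 20, 20, 20] → [20, 20, 20, 20, 20, 20, 20, 20, 20]
So `result[-1]` = 20

Answer: 20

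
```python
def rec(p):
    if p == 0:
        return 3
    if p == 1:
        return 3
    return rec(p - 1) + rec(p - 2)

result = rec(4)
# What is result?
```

Build up from base cases: rec(0)=3, rec(1)=3, rec(2)=6, rec(3)=9, rec(4)=15

Answer: 15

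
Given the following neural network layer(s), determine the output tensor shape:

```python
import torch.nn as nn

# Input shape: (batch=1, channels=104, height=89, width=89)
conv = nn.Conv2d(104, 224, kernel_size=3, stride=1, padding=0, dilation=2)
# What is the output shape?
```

Input: (1, 104, 89, 89) -> Output: (1, 224, 85, 85)

Answer: (1, 224, 85, 85)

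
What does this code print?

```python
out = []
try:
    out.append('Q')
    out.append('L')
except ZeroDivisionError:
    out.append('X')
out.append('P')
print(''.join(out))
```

Execution trace: 'Q' (try body) → 'L' (try body, no exception) → 'P' (after the try/except). Output: QLP

Answer: QLP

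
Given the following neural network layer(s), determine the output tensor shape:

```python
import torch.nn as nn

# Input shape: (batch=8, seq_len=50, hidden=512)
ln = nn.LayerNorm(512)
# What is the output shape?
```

Input: (8, 50, 512) -> Output: (8, 50, 512)

Answer: (8, 50, 512)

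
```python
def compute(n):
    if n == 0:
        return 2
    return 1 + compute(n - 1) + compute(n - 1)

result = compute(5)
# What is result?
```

compute(n) = 1 + 2·compute(n-1), compute(0)=2. Closed form: (2+1)·2^5 - 1 = 95.

Answer: 95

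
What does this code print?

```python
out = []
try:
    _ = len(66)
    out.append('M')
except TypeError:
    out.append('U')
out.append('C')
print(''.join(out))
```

Execution trace: 'U' (except TypeError) → 'C' (after the try/except). Output: UC

Answer: UC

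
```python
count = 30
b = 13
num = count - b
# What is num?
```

Trace:
`count = 30` → count = 30
`b = 13` → b = 13
`num = count - b` → num = 17
So num = 17

Answer: 17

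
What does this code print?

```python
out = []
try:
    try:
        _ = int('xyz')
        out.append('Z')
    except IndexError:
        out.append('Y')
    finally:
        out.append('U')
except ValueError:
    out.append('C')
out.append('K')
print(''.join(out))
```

Execution trace: 'U' (finally) → 'C' (outer except ValueError) → 'K' (after the try/except). Output: UCK

Answer: UCK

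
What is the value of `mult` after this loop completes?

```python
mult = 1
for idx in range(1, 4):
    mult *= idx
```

3! = 6
`mult` takes the values: 1 → 2 → 6

Answer: 6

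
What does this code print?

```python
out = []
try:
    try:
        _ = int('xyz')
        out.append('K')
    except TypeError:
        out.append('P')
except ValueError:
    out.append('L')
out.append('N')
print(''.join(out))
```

Execution trace: 'L' (outer except ValueError) → 'N' (after the try/except). Output: LN

Answer: LN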